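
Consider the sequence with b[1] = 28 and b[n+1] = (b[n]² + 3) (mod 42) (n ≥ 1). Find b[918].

19

We have b[1] = 28,  b[2] = 31,  b[3] = 40,  b[4] = 7,  b[5] = 10,  b[6] = 19,  b[7] = 28.
Since b[7] = b[1] = 28, the sequence is periodic with period 6.
(918 - 1) mod 6 = 5, so b[918] = b[6] = 19.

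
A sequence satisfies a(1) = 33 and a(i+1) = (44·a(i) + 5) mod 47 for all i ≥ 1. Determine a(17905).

Listing terms: a(1) = 33; a(2) = 0; a(3) = 5; a(4) = 37; a(5) = 35; a(6) = 41; a(7) = 23; a(8) = 30; a(9) = 9; a(10) = 25; a(11) = 24; a(12) = 27; a(13) = 18; a(14) = 45; a(15) = 11; a(16) = 19; a(17) = 42; a(18) = 20; a(19) = 39; a(20) = 29; a(21) = 12; a(22) = 16; a(23) = 4; a(24) = 40; a(25) = 26; a(26) = 21; a(27) = 36; a(28) = 38; a(29) = 32; a(30) = 3; a(31) = 43; a(32) = 17; a(33) = 1; a(34) = 2; a(35) = 46; a(36) = 8; a(37) = 28; a(38) = 15; a(39) = 7; a(40) = 31; a(41) = 6; a(42) = 34; a(43) = 44; a(44) = 14; a(45) = 10; a(46) = 22; a(47) = 33.
The sequence repeats with period 46.
So a(17905) = a(1 + ((17905-1) mod 46)) = a(11) = 24.

24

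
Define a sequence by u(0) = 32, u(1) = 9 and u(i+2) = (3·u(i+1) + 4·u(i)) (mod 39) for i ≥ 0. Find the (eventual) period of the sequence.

u(0) = 32,  u(1) = 9,  u(2) = 38,  u(3) = 33,  u(4) = 17,  u(5) = 27,  u(6) = 32,  u(7) = 9.
The sequence repeats with period 6.

6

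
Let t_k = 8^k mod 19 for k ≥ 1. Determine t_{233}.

12

t_1 = 8; t_2 = 7; t_3 = 18; t_4 = 11; t_5 = 12; t_6 = 1; t_7 = 8.
Since t_7 = t_1 = 8, the sequence is periodic with period 6.
So t_{233} = t_{1 + ((233-1) mod 6)} = t_5 = 12.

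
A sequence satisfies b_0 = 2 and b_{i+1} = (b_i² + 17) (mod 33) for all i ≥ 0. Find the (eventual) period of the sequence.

We have b_0 = 2, b_1 = 21, b_2 = 29, b_3 = 0, b_4 = 17, b_5 = 9, b_6 = 32, b_7 = 18, b_8 = 11, b_9 = 6, b_{10} = 20, b_{11} = 21.
Since b_{11} = b_1 = 21, the sequence is eventually periodic: after a pre-period of length 1 it cycles with period 10.

10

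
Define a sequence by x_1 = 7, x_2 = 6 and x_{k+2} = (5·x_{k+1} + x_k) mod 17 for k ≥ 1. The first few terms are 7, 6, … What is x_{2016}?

Listing terms: x_1 = 7,  x_2 = 6,  x_3 = 3,  x_4 = 4,  x_5 = 6,  x_6 = 0,  x_7 = 6,  x_8 = 13,  x_9 = 3,  x_{10} = 11,  x_{11} = 7,  x_{12} = 12,  x_{13} = 16,  x_{14} = 7,  x_{15} = 0,  x_{16} = 7,  x_{17} = 1,  x_{18} = 12,  x_{19} = 10,  x_{20} = 11,  x_{21} = 14,  x_{22} = 13,  x_{23} = 11,  x_{24} = 0,  x_{25} = 11,  x_{26} = 4,  x_{27} = 14,  x_{28} = 6,  x_{29} = 10,  x_{30} = 5,  x_{31} = 1,  x_{32} = 10,  x_{33} = 0,  x_{34} = 10,  x_{35} = 16,  x_{36} = 5,  x_{37} = 7,  x_{38} = 6.
Since (x_{37}, x_{38}) = (x_1, x_2) = (7, 6) (two consecutive terms determine the rest), the sequence is periodic with period 36.
(2016 - 1) mod 36 = 35, so x_{2016} = x_{36} = 5.

5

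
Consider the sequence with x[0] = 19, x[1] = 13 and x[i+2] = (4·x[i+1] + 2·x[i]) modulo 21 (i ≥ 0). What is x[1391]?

0

x[0] = 19, x[1] = 13, x[2] = 6, x[3] = 8, x[4] = 2, x[5] = 3, x[6] = 16, x[7] = 7, x[8] = 18, x[9] = 2, x[10] = 2, x[11] = 12, x[12] = 10, x[13] = 1, x[14] = 3, x[15] = 14, x[16] = 20, x[17] = 3, x[18] = 10, x[19] = 4, x[20] = 15, x[21] = 5, x[22] = 8, x[23] = 0, x[24] = 16, x[25] = 1, x[26] = 15, x[27] = 20, x[28] = 5, x[29] = 18, x[30] = 19, x[31] = 7, x[32] = 3, x[33] = 5, x[34] = 5, x[35] = 9, x[36] = 4, x[37] = 13, x[38] = 18, x[39] = 14, x[40] = 8, x[41] = 18, x[42] = 4, x[43] = 10, x[44] = 6, x[45] = 2, x[46] = 20, x[47] = 0, x[48] = 19, x[49] = 13.
The sequence repeats with period 48.
(1391 - 0) mod 48 = 47, so x[1391] = x[47] = 0.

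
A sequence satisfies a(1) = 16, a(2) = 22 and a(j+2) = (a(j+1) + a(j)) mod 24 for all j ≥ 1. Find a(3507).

Listing terms: a(1) = 16; a(2) = 22; a(3) = 14; a(4) = 12; a(5) = 2; a(6) = 14; a(7) = 16; a(8) = 6; a(9) = 22; a(10) = 4; a(11) = 2; a(12) = 6; a(13) = 8; a(14) = 14; a(15) = 22; a(16) = 12; a(17) = 10; a(18) = 22; a(19) = 8; a(20) = 6; a(21) = 14; a(22) = 20; a(23) = 10; a(24) = 6; a(25) = 16; a(26) = 22.
The sequence repeats with period 24.
So a(3507) = a(1 + ((3507-1) mod 24)) = a(3) = 14.

14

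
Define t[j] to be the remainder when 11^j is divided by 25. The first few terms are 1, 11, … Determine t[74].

We have t[0] = 1, t[1] = 11, t[2] = 21, t[3] = 6, t[4] = 16, t[5] = 1.
The sequence repeats with period 5.
(74 - 0) mod 5 = 4, so t[74] = t[4] = 16.

16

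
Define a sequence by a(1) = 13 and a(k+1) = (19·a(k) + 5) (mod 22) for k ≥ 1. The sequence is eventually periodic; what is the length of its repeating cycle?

We have a(1) = 13, a(2) = 10, a(3) = 19, a(4) = 14, a(5) = 7, a(6) = 6, a(7) = 9, a(8) = 0, a(9) = 5, a(10) = 12, a(11) = 13.
Since a(11) = a(1) = 13, the sequence is periodic with period 10.

10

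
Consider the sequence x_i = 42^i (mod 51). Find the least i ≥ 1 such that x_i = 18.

We have x_0 = 1, x_1 = 42, x_2 = 30, x_3 = 36, x_4 = 33, x_5 = 9, x_6 = 21, x_7 = 15, x_8 = 18, x_9 = 42.
Since x_9 = x_1 = 42, the sequence is eventually periodic: after a pre-period of length 1 it cycles with period 8.
The value 18 first appears (with i ≥ 1) at x_8.

8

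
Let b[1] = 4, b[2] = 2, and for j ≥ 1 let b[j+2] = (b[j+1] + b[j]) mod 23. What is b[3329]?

Computing terms: b[1] = 4,  b[2] = 2,  b[3] = 6,  b[4] = 8,  b[5] = 14,  b[6] = 22,  b[7] = 13,  b[8] = 12,  b[9] = 2,  b[10] = 14,  b[11] = 16,  b[12] = 7,  b[13] = 0,  b[14] = 7,  b[15] = 7,  b[16] = 14,  b[17] = 21,  b[18] = 12,  b[19] = 10,  b[20] = 22,  b[21] = 9,  b[22] = 8,  b[23] = 17,  b[24] = 2,  b[25] = 19,  b[26] = 21,  b[27] = 17,  b[28] = 15,  b[29] = 9,  b[30] = 1,  b[31] = 10,  b[32] = 11,  b[33] = 21,  b[34] = 9,  b[35] = 7,  b[36] = 16,  b[37] = 0,  b[38] = 16,  b[39] = 16,  b[40] = 9,  b[41] = 2,  b[42] = 11,  b[43] = 13,  b[44] = 1,  b[45] = 14,  b[46] = 15,  b[47] = 6,  b[48] = 21,  b[49] = 4,  b[50] = 2.
The sequence repeats with period 48.
So b[3329] = b[1 + ((3329-1) mod 48)] = b[17] = 21.

21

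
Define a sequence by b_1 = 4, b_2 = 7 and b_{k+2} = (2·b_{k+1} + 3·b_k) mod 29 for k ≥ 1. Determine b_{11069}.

Listing terms: b_1 = 4; b_2 = 7; b_3 = 26; b_4 = 15; b_5 = 21; b_6 = 0; b_7 = 5; b_8 = 10; b_9 = 6; b_{10} = 13; b_{11} = 15; b_{12} = 11; b_{13} = 9; b_{14} = 22; b_{15} = 13; b_{16} = 5; b_{17} = 20; b_{18} = 26; b_{19} = 25; b_{20} = 12; b_{21} = 12; b_{22} = 2; b_{23} = 11; b_{24} = 28; b_{25} = 2; b_{26} = 1; b_{27} = 8; b_{28} = 19; b_{29} = 4; b_{30} = 7.
Since (b_{29}, b_{30}) = (b_1, b_2) = (4, 7) (two consecutive terms determine the rest), the sequence is periodic with period 28.
So b_{11069} = b_{1 + ((11069-1) mod 28)} = b_9 = 6.

6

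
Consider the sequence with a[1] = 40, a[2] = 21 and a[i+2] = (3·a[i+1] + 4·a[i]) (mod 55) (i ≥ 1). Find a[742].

21

a[1] = 40; a[2] = 21; a[3] = 3; a[4] = 38; a[5] = 16; a[6] = 35; a[7] = 4; a[8] = 42; a[9] = 32; a[10] = 44; a[11] = 40; a[12] = 21.
Since (a[11], a[12]) = (a[1], a[2]) = (40, 21) (two consecutive terms determine the rest), the sequence is periodic with period 10.
So a[742] = a[1 + ((742-1) mod 10)] = a[2] = 21.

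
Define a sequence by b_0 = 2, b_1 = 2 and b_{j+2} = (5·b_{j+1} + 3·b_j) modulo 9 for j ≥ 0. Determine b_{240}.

We have b_0 = 2, b_1 = 2, b_2 = 7, b_3 = 5, b_4 = 1, b_5 = 2, b_6 = 4, b_7 = 8, b_8 = 7, b_9 = 5.
Since (b_8, b_9) = (b_2, b_3) = (7, 5) (two consecutive terms determine the rest), the sequence is eventually periodic: after a pre-period of length 2 it cycles with period 6.
For j ≥ 2, b_j depends only on (j - 2) mod 6. (240 - 2) mod 6 = 4, so b_{240} = b_6 = 4.

4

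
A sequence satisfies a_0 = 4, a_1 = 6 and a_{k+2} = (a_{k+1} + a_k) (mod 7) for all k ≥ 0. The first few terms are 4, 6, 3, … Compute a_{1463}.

5

a_0 = 4,  a_1 = 6,  a_2 = 3,  a_3 = 2,  a_4 = 5,  a_5 = 0,  a_6 = 5,  a_7 = 5,  a_8 = 3,  a_9 = 1,  a_{10} = 4,  a_{11} = 5,  a_{12} = 2,  a_{13} = 0,  a_{14} = 2,  a_{15} = 2,  a_{16} = 4,  a_{17} = 6.
The sequence repeats with period 16.
So a_{1463} = a_{0 + ((1463-0) mod 16)} = a_7 = 5.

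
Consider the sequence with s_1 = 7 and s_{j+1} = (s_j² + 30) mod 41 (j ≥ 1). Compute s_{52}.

Listing terms: s_1 = 7, s_2 = 38, s_3 = 39, s_4 = 34, s_5 = 38.
Since s_5 = s_2 = 38, the sequence is eventually periodic: after a pre-period of length 1 it cycles with period 3.
For j ≥ 2, s_j depends only on (j - 2) mod 3. (52 - 2) mod 3 = 2, so s_{52} = s_4 = 34.

34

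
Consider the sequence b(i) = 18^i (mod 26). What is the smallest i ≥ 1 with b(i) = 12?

2

b(0) = 1; b(1) = 18; b(2) = 12; b(3) = 8; b(4) = 14; b(5) = 18.
Since b(5) = b(1) = 18, the sequence is eventually periodic: after a pre-period of length 1 it cycles with period 4.
The value 12 first appears (with i ≥ 1) at b(2).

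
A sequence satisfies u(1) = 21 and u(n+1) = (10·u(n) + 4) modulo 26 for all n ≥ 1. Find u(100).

20

Computing terms: u(1) = 21; u(2) = 6; u(3) = 12; u(4) = 20; u(5) = 22; u(6) = 16; u(7) = 8; u(8) = 6.
Since u(8) = u(2) = 6, the sequence is eventually periodic: after a pre-period of length 1 it cycles with period 6.
For n ≥ 2, u(n) depends only on (n - 2) mod 6. (100 - 2) mod 6 = 2, so u(100) = u(4) = 20.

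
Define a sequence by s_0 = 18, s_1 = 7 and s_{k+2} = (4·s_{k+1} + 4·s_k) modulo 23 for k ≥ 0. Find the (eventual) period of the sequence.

22

Computing terms: s_0 = 18; s_1 = 7; s_2 = 8; s_3 = 14; s_4 = 19; s_5 = 17; s_6 = 6; s_7 = 0; s_8 = 1; s_9 = 4; s_{10} = 20; s_{11} = 4; s_{12} = 4; s_{13} = 9; s_{14} = 6; s_{15} = 14; s_{16} = 11; s_{17} = 8; s_{18} = 7; s_{19} = 14; s_{20} = 15; s_{21} = 1; s_{22} = 18; s_{23} = 7.
The sequence repeats with period 22.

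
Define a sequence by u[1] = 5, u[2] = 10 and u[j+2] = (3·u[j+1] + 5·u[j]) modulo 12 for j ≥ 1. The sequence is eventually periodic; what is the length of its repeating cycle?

12

We have u[1] = 5; u[2] = 10; u[3] = 7; u[4] = 11; u[5] = 8; u[6] = 7; u[7] = 1; u[8] = 2; u[9] = 11; u[10] = 7; u[11] = 4; u[12] = 11; u[13] = 5; u[14] = 10.
The sequence repeats with period 12.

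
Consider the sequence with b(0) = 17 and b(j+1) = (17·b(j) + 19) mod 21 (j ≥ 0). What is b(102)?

17

We have b(0) = 17,  b(1) = 14,  b(2) = 5,  b(3) = 20,  b(4) = 2,  b(5) = 11,  b(6) = 17.
The sequence repeats with period 6.
(102 - 0) mod 6 = 0, so b(102) = b(0) = 17.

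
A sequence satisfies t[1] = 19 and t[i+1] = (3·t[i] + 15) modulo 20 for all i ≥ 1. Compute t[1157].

19

Listing terms: t[1] = 19,  t[2] = 12,  t[3] = 11,  t[4] = 8,  t[5] = 19.
The sequence repeats with period 4.
So t[1157] = t[1 + ((1157-1) mod 4)] = t[1] = 19.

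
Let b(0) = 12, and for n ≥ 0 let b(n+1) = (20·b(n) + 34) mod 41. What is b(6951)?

31

Computing terms: b(0) = 12; b(1) = 28; b(2) = 20; b(3) = 24; b(4) = 22; b(5) = 23; b(6) = 2; b(7) = 33; b(8) = 38; b(9) = 15; b(10) = 6; b(11) = 31; b(12) = 39; b(13) = 35; b(14) = 37; b(15) = 36; b(16) = 16; b(17) = 26; b(18) = 21; b(19) = 3; b(20) = 12.
Since b(20) = b(0) = 12, the sequence is periodic with period 20.
(6951 - 0) mod 20 = 11, so b(6951) = b(11) = 31.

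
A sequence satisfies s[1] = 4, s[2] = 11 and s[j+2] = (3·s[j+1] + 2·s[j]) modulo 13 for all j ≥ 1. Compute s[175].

s[1] = 4, s[2] = 11, s[3] = 2, s[4] = 2, s[5] = 10, s[6] = 8, s[7] = 5, s[8] = 5, s[9] = 12, s[10] = 7, s[11] = 6, s[12] = 6, s[13] = 4, s[14] = 11.
The sequence repeats with period 12.
So s[175] = s[1 + ((175-1) mod 12)] = s[7] = 5.

5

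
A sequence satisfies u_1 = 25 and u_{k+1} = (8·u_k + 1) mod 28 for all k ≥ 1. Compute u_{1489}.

1

u_1 = 25, u_2 = 5, u_3 = 13, u_4 = 21, u_5 = 1, u_6 = 9, u_7 = 17, u_8 = 25.
Since u_8 = u_1 = 25, the sequence is periodic with period 7.
So u_{1489} = u_{1 + ((1489-1) mod 7)} = u_5 = 1.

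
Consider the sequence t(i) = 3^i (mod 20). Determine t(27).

7

Computing terms: t(0) = 1, t(1) = 3, t(2) = 9, t(3) = 7, t(4) = 1.
Since t(4) = t(0) = 1, the sequence is periodic with period 4.
So t(27) = t(0 + ((27-0) mod 4)) = t(3) = 7.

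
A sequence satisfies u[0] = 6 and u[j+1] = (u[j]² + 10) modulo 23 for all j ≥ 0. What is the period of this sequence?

Listing terms: u[0] = 6; u[1] = 0; u[2] = 10; u[3] = 18; u[4] = 12; u[5] = 16; u[6] = 13; u[7] = 18.
Since u[7] = u[3] = 18, the sequence is eventually periodic: after a pre-period of length 3 it cycles with period 4.

4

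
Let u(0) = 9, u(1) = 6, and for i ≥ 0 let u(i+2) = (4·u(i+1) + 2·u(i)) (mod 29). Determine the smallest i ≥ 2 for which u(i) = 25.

Listing terms: u(0) = 9, u(1) = 6, u(2) = 13, u(3) = 6, u(4) = 21, u(5) = 9, u(6) = 20, u(7) = 11, u(8) = 26, u(9) = 10, u(10) = 5, u(11) = 11, u(12) = 25, u(13) = 6, u(14) = 16, u(15) = 18, u(16) = 17, u(17) = 17, u(18) = 15, u(19) = 7, u(20) = 0, u(21) = 14, u(22) = 27, u(23) = 20, u(24) = 18, u(25) = 25, u(26) = 20, u(27) = 14, u(28) = 9, u(29) = 6.
Since (u(28), u(29)) = (u(0), u(1)) = (9, 6) (two consecutive terms determine the rest), the sequence is periodic with period 28.
The value 25 first appears (with i ≥ 2) at u(12).

12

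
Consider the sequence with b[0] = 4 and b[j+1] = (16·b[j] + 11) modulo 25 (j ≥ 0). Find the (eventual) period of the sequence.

Computing terms: b[0] = 4,  b[1] = 0,  b[2] = 11,  b[3] = 12,  b[4] = 3,  b[5] = 9,  b[6] = 5,  b[7] = 16,  b[8] = 17,  b[9] = 8,  b[10] = 14,  b[11] = 10,  b[12] = 21,  b[13] = 22,  b[14] = 13,  b[15] = 19,  b[16] = 15,  b[17] = 1,  b[18] = 2,  b[19] = 18,  b[20] = 24,  b[21] = 20,  b[22] = 6,  b[23] = 7,  b[24] = 23,  b[25] = 4.
Since b[25] = b[0] = 4, the sequence is periodic with period 25.

25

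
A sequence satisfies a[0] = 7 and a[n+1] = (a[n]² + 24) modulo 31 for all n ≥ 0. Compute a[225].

11

Listing terms: a[0] = 7, a[1] = 11, a[2] = 21, a[3] = 0, a[4] = 24, a[5] = 11.
Since a[5] = a[1] = 11, the sequence is eventually periodic: after a pre-period of length 1 it cycles with period 4.
For n ≥ 1, a[n] depends only on (n - 1) mod 4. (225 - 1) mod 4 = 0, so a[225] = a[1] = 11.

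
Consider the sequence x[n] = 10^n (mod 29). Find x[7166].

We have x[1] = 10; x[2] = 13; x[3] = 14; x[4] = 24; x[5] = 8; x[6] = 22; x[7] = 17; x[8] = 25; x[9] = 18; x[10] = 6; x[11] = 2; x[12] = 20; x[13] = 26; x[14] = 28; x[15] = 19; x[16] = 16; x[17] = 15; x[18] = 5; x[19] = 21; x[20] = 7; x[21] = 12; x[22] = 4; x[23] = 11; x[24] = 23; x[25] = 27; x[26] = 9; x[27] = 3; x[28] = 1; x[29] = 10.
The sequence repeats with period 28.
So x[7166] = x[1 + ((7166-1) mod 28)] = x[26] = 9.

9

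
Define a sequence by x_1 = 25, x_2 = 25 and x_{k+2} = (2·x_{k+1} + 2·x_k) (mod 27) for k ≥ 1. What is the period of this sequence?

We have x_1 = 25; x_2 = 25; x_3 = 19; x_4 = 7; x_5 = 25; x_6 = 10; x_7 = 16; x_8 = 25; x_9 = 1; x_{10} = 25; x_{11} = 25.
Since (x_{10}, x_{11}) = (x_1, x_2) = (25, 25) (two consecutive terms determine the rest), the sequence is periodic with period 9.

9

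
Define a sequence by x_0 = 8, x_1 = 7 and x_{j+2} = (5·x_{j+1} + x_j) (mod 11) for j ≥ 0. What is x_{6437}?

3

We have x_0 = 8, x_1 = 7, x_2 = 10, x_3 = 2, x_4 = 9, x_5 = 3, x_6 = 2, x_7 = 2, x_8 = 1, x_9 = 7, x_{10} = 3, x_{11} = 0, x_{12} = 3, x_{13} = 4, x_{14} = 1, x_{15} = 9, x_{16} = 2, x_{17} = 8, x_{18} = 9, x_{19} = 9, x_{20} = 10, x_{21} = 4, x_{22} = 8, x_{23} = 0, x_{24} = 8, x_{25} = 7.
Since (x_{24}, x_{25}) = (x_0, x_1) = (8, 7) (two consecutive terms determine the rest), the sequence is periodic with period 24.
(6437 - 0) mod 24 = 5, so x_{6437} = x_5 = 3.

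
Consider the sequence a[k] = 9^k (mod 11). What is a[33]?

Computing terms: a[1] = 9; a[2] = 4; a[3] = 3; a[4] = 5; a[5] = 1; a[6] = 9.
The sequence repeats with period 5.
(33 - 1) mod 5 = 2, so a[33] = a[3] = 3.

3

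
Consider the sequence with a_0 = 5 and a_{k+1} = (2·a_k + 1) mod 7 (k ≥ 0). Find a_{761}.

a_0 = 5,  a_1 = 4,  a_2 = 2,  a_3 = 5.
The sequence repeats with period 3.
(761 - 0) mod 3 = 2, so a_{761} = a_2 = 2.

2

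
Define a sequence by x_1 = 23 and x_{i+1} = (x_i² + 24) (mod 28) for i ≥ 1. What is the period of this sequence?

Computing terms: x_1 = 23,  x_2 = 21,  x_3 = 17,  x_4 = 5,  x_5 = 21.
Since x_5 = x_2 = 21, the sequence is eventually periodic: after a pre-period of length 1 it cycles with period 3.

3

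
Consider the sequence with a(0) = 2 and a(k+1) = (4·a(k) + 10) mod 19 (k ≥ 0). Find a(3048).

Listing terms: a(0) = 2,  a(1) = 18,  a(2) = 6,  a(3) = 15,  a(4) = 13,  a(5) = 5,  a(6) = 11,  a(7) = 16,  a(8) = 17,  a(9) = 2.
Since a(9) = a(0) = 2, the sequence is periodic with period 9.
(3048 - 0) mod 9 = 6, so a(3048) = a(6) = 11.

11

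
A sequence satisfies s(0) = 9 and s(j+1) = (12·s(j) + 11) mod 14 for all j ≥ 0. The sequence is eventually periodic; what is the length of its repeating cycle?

6

s(0) = 9; s(1) = 7; s(2) = 11; s(3) = 3; s(4) = 5; s(5) = 1; s(6) = 9.
Since s(6) = s(0) = 9, the sequence is periodic with period 6.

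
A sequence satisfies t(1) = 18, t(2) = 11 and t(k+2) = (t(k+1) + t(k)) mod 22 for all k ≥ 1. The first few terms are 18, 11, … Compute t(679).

14

t(1) = 18, t(2) = 11, t(3) = 7, t(4) = 18, t(5) = 3, t(6) = 21, t(7) = 2, t(8) = 1, t(9) = 3, t(10) = 4, t(11) = 7, t(12) = 11, t(13) = 18, t(14) = 7, t(15) = 3, t(16) = 10, t(17) = 13, t(18) = 1, t(19) = 14, t(20) = 15, t(21) = 7, t(22) = 0, t(23) = 7, t(24) = 7, t(25) = 14, t(26) = 21, t(27) = 13, t(28) = 12, t(29) = 3, t(30) = 15, t(31) = 18, t(32) = 11.
The sequence repeats with period 30.
(679 - 1) mod 30 = 18, so t(679) = t(19) = 14.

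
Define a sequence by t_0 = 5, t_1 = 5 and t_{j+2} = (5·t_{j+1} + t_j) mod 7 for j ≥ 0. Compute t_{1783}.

5

t_0 = 5,  t_1 = 5,  t_2 = 2,  t_3 = 1,  t_4 = 0,  t_5 = 1,  t_6 = 5,  t_7 = 5.
Since (t_6, t_7) = (t_0, t_1) = (5, 5) (two consecutive terms determine the rest), the sequence is periodic with period 6.
(1783 - 0) mod 6 = 1, so t_{1783} = t_1 = 5.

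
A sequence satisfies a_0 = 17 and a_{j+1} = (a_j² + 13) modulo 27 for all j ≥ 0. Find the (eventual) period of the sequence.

a_0 = 17; a_1 = 5; a_2 = 11; a_3 = 26; a_4 = 14; a_5 = 20; a_6 = 8; a_7 = 23; a_8 = 2; a_9 = 17.
The sequence repeats with period 9.

9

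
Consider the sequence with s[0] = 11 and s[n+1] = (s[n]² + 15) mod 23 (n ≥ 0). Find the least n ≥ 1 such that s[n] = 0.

5

Computing terms: s[0] = 11, s[1] = 21, s[2] = 19, s[3] = 8, s[4] = 10, s[5] = 0, s[6] = 15, s[7] = 10.
Since s[7] = s[4] = 10, the sequence is eventually periodic: after a pre-period of length 4 it cycles with period 3.
The value 0 first appears (with n ≥ 1) at s[5].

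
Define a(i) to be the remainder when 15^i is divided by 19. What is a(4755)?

12

Listing terms: a(1) = 15,  a(2) = 16,  a(3) = 12,  a(4) = 9,  a(5) = 2,  a(6) = 11,  a(7) = 13,  a(8) = 5,  a(9) = 18,  a(10) = 4,  a(11) = 3,  a(12) = 7,  a(13) = 10,  a(14) = 17,  a(15) = 8,  a(16) = 6,  a(17) = 14,  a(18) = 1,  a(19) = 15.
Since a(19) = a(1) = 15, the sequence is periodic with period 18.
So a(4755) = a(1 + ((4755-1) mod 18)) = a(3) = 12.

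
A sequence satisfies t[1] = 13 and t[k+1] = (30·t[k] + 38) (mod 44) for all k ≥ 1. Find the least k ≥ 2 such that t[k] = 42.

7

Computing terms: t[1] = 13, t[2] = 32, t[3] = 30, t[4] = 14, t[5] = 18, t[6] = 6, t[7] = 42, t[8] = 22, t[9] = 38, t[10] = 34, t[11] = 2, t[12] = 10, t[13] = 30.
Since t[13] = t[3] = 30, the sequence is eventually periodic: after a pre-period of length 2 it cycles with period 10.
The value 42 first appears (with k ≥ 2) at t[7].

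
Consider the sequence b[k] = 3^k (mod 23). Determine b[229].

18

Listing terms: b[1] = 3; b[2] = 9; b[3] = 4; b[4] = 12; b[5] = 13; b[6] = 16; b[7] = 2; b[8] = 6; b[9] = 18; b[10] = 8; b[11] = 1; b[12] = 3.
Since b[12] = b[1] = 3, the sequence is periodic with period 11.
So b[229] = b[1 + ((229-1) mod 11)] = b[9] = 18.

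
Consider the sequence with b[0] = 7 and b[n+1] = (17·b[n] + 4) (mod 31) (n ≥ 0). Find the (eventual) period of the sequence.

30

Listing terms: b[0] = 7,  b[1] = 30,  b[2] = 18,  b[3] = 0,  b[4] = 4,  b[5] = 10,  b[6] = 19,  b[7] = 17,  b[8] = 14,  b[9] = 25,  b[10] = 26,  b[11] = 12,  b[12] = 22,  b[13] = 6,  b[14] = 13,  b[15] = 8,  b[16] = 16,  b[17] = 28,  b[18] = 15,  b[19] = 11,  b[20] = 5,  b[21] = 27,  b[22] = 29,  b[23] = 1,  b[24] = 21,  b[25] = 20,  b[26] = 3,  b[27] = 24,  b[28] = 9,  b[29] = 2,  b[30] = 7.
The sequence repeats with period 30.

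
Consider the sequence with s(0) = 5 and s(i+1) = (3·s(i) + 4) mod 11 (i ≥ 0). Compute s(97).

s(0) = 5,  s(1) = 8,  s(2) = 6,  s(3) = 0,  s(4) = 4,  s(5) = 5.
The sequence repeats with period 5.
(97 - 0) mod 5 = 2, so s(97) = s(2) = 6.

6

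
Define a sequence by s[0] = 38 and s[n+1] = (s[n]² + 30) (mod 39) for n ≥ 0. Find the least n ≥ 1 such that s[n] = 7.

Listing terms: s[0] = 38, s[1] = 31, s[2] = 16, s[3] = 13, s[4] = 4, s[5] = 7, s[6] = 1, s[7] = 31.
Since s[7] = s[1] = 31, the sequence is eventually periodic: after a pre-period of length 1 it cycles with period 6.
The value 7 first appears (with n ≥ 1) at s[5].

5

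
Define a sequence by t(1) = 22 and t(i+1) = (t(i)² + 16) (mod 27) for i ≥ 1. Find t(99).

We have t(1) = 22,  t(2) = 14,  t(3) = 23,  t(4) = 5,  t(5) = 14.
Since t(5) = t(2) = 14, the sequence is eventually periodic: after a pre-period of length 1 it cycles with period 3.
For i ≥ 2, t(i) depends only on (i - 2) mod 3. (99 - 2) mod 3 = 1, so t(99) = t(3) = 23.

23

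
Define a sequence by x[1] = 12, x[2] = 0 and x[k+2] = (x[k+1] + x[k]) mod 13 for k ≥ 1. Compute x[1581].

We have x[1] = 12; x[2] = 0; x[3] = 12; x[4] = 12; x[5] = 11; x[6] = 10; x[7] = 8; x[8] = 5; x[9] = 0; x[10] = 5; x[11] = 5; x[12] = 10; x[13] = 2; x[14] = 12; x[15] = 1; x[16] = 0; x[17] = 1; x[18] = 1; x[19] = 2; x[20] = 3; x[21] = 5; x[22] = 8; x[23] = 0; x[24] = 8; x[25] = 8; x[26] = 3; x[27] = 11; x[28] = 1; x[29] = 12; x[30] = 0.
The sequence repeats with period 28.
(1581 - 1) mod 28 = 12, so x[1581] = x[13] = 2.

2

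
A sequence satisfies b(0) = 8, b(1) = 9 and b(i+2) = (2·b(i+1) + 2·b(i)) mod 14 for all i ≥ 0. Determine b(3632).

Listing terms: b(0) = 8; b(1) = 9; b(2) = 6; b(3) = 2; b(4) = 2; b(5) = 8; b(6) = 6; b(7) = 0; b(8) = 12; b(9) = 10; b(10) = 2; b(11) = 10; b(12) = 10; b(13) = 12; b(14) = 2; b(15) = 0; b(16) = 4; b(17) = 8; b(18) = 10; b(19) = 8; b(20) = 8; b(21) = 4; b(22) = 10; b(23) = 0; b(24) = 6; b(25) = 12; b(26) = 8; b(27) = 12; b(28) = 12; b(29) = 6; b(30) = 8; b(31) = 0; b(32) = 2; b(33) = 4; b(34) = 12; b(35) = 4; b(36) = 4; b(37) = 2; b(38) = 12; b(39) = 0; b(40) = 10; b(41) = 6; b(42) = 4; b(43) = 6; b(44) = 6; b(45) = 10; b(46) = 4; b(47) = 0; b(48) = 8; b(49) = 2; b(50) = 6; b(51) = 2.
Since (b(50), b(51)) = (b(2), b(3)) = (6, 2) (two consecutive terms determine the rest), the sequence is eventually periodic: after a pre-period of length 2 it cycles with period 48.
For i ≥ 2, b(i) depends only on (i - 2) mod 48. (3632 - 2) mod 48 = 30, so b(3632) = b(32) = 2.

2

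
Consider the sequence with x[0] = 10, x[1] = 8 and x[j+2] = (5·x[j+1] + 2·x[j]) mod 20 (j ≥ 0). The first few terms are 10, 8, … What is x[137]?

8

x[0] = 10,  x[1] = 8,  x[2] = 0,  x[3] = 16,  x[4] = 0,  x[5] = 12,  x[6] = 0,  x[7] = 4,  x[8] = 0,  x[9] = 8,  x[10] = 0.
Since (x[9], x[10]) = (x[1], x[2]) = (8, 0) (two consecutive terms determine the rest), the sequence is eventually periodic: after a pre-period of length 1 it cycles with period 8.
For j ≥ 1, x[j] depends only on (j - 1) mod 8. (137 - 1) mod 8 = 0, so x[137] = x[1] = 8.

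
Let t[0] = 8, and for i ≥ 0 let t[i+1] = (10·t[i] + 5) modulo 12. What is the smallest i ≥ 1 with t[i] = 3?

2

Listing terms: t[0] = 8, t[1] = 1, t[2] = 3, t[3] = 11, t[4] = 7, t[5] = 3.
Since t[5] = t[2] = 3, the sequence is eventually periodic: after a pre-period of length 2 it cycles with period 3.
The value 3 first appears (with i ≥ 1) at t[2].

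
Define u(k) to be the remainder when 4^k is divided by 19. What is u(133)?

6

Computing terms: u(1) = 4; u(2) = 16; u(3) = 7; u(4) = 9; u(5) = 17; u(6) = 11; u(7) = 6; u(8) = 5; u(9) = 1; u(10) = 4.
The sequence repeats with period 9.
So u(133) = u(1 + ((133-1) mod 9)) = u(7) = 6.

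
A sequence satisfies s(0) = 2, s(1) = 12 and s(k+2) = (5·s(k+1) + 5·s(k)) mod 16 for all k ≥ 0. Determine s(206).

We have s(0) = 2, s(1) = 12, s(2) = 6, s(3) = 10, s(4) = 0, s(5) = 2, s(6) = 10, s(7) = 12, s(8) = 14, s(9) = 2, s(10) = 0, s(11) = 10, s(12) = 2, s(13) = 12.
The sequence repeats with period 12.
So s(206) = s(0 + ((206-0) mod 12)) = s(2) = 6.

6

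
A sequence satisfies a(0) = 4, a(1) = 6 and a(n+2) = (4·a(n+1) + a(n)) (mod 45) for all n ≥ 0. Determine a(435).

We have a(0) = 4, a(1) = 6, a(2) = 28, a(3) = 28, a(4) = 5, a(5) = 3, a(6) = 17, a(7) = 26, a(8) = 31, a(9) = 15, a(10) = 1, a(11) = 19, a(12) = 32, a(13) = 12, a(14) = 35, a(15) = 17, a(16) = 13, a(17) = 24, a(18) = 19, a(19) = 10, a(20) = 14, a(21) = 21, a(22) = 8, a(23) = 8, a(24) = 40, a(25) = 33, a(26) = 37, a(27) = 1, a(28) = 41, a(29) = 30, a(30) = 26, a(31) = 44, a(32) = 22, a(33) = 42, a(34) = 10, a(35) = 37, a(36) = 23, a(37) = 39, a(38) = 44, a(39) = 35, a(40) = 4, a(41) = 6.
The sequence repeats with period 40.
(435 - 0) mod 40 = 35, so a(435) = a(35) = 37.

37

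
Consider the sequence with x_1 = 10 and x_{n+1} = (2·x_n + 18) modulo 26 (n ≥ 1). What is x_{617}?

14

Listing terms: x_1 = 10; x_2 = 12; x_3 = 16; x_4 = 24; x_5 = 14; x_6 = 20; x_7 = 6; x_8 = 4; x_9 = 0; x_{10} = 18; x_{11} = 2; x_{12} = 22; x_{13} = 10.
The sequence repeats with period 12.
(617 - 1) mod 12 = 4, so x_{617} = x_5 = 14.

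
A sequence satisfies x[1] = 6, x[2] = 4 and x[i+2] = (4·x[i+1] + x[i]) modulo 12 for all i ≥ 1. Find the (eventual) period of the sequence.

Listing terms: x[1] = 6,  x[2] = 4,  x[3] = 10,  x[4] = 8,  x[5] = 6,  x[6] = 8,  x[7] = 2,  x[8] = 4,  x[9] = 6,  x[10] = 4.
The sequence repeats with period 8.

8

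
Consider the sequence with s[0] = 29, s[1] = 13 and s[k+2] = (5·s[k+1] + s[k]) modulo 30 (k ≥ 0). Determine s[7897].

13

Computing terms: s[0] = 29, s[1] = 13, s[2] = 4, s[3] = 3, s[4] = 19, s[5] = 8, s[6] = 29, s[7] = 3, s[8] = 14, s[9] = 13, s[10] = 19, s[11] = 18, s[12] = 19, s[13] = 23, s[14] = 14, s[15] = 3, s[16] = 29, s[17] = 28, s[18] = 19, s[19] = 3, s[20] = 4, s[21] = 23, s[22] = 29, s[23] = 18, s[24] = 29, s[25] = 13.
Since (s[24], s[25]) = (s[0], s[1]) = (29, 13) (two consecutive terms determine the rest), the sequence is periodic with period 24.
So s[7897] = s[0 + ((7897-0) mod 24)] = s[1] = 13.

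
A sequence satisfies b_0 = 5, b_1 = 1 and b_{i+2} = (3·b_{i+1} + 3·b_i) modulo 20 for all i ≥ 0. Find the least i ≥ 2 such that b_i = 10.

We have b_0 = 5, b_1 = 1, b_2 = 18, b_3 = 17, b_4 = 5, b_5 = 6, b_6 = 13, b_7 = 17, b_8 = 10, b_9 = 1, b_{10} = 13, b_{11} = 2, b_{12} = 5, b_{13} = 1.
The sequence repeats with period 12.
The value 10 first appears (with i ≥ 2) at b_8.

8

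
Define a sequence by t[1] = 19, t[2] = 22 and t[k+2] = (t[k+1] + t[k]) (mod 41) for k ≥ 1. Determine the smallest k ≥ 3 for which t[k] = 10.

t[1] = 19; t[2] = 22; t[3] = 0; t[4] = 22; t[5] = 22; t[6] = 3; t[7] = 25; t[8] = 28; t[9] = 12; t[10] = 40; t[11] = 11; t[12] = 10; t[13] = 21; t[14] = 31; t[15] = 11; t[16] = 1; t[17] = 12; t[18] = 13; t[19] = 25; t[20] = 38; t[21] = 22; t[22] = 19; t[23] = 0; t[24] = 19; t[25] = 19; t[26] = 38; t[27] = 16; t[28] = 13; t[29] = 29; t[30] = 1; t[31] = 30; t[32] = 31; t[33] = 20; t[34] = 10; t[35] = 30; t[36] = 40; t[37] = 29; t[38] = 28; t[39] = 16; t[40] = 3; t[41] = 19; t[42] = 22.
The sequence repeats with period 40.
The value 10 first appears (with k ≥ 3) at t[12].

12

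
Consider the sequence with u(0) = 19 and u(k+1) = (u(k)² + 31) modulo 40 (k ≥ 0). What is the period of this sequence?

6

u(0) = 19,  u(1) = 32,  u(2) = 15,  u(3) = 16,  u(4) = 7,  u(5) = 0,  u(6) = 31,  u(7) = 32.
Since u(7) = u(1) = 32, the sequence is eventually periodic: after a pre-period of length 1 it cycles with period 6.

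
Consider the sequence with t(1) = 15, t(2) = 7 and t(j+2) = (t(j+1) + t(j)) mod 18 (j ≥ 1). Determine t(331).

13

t(1) = 15, t(2) = 7, t(3) = 4, t(4) = 11, t(5) = 15, t(6) = 8, t(7) = 5, t(8) = 13, t(9) = 0, t(10) = 13, t(11) = 13, t(12) = 8, t(13) = 3, t(14) = 11, t(15) = 14, t(16) = 7, t(17) = 3, t(18) = 10, t(19) = 13, t(20) = 5, t(21) = 0, t(22) = 5, t(23) = 5, t(24) = 10, t(25) = 15, t(26) = 7.
Since (t(25), t(26)) = (t(1), t(2)) = (15, 7) (two consecutive terms determine the rest), the sequence is periodic with period 24.
(331 - 1) mod 24 = 18, so t(331) = t(19) = 13.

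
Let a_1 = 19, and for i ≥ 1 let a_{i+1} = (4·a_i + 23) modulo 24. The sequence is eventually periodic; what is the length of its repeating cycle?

a_1 = 19, a_2 = 3, a_3 = 11, a_4 = 19.
The sequence repeats with period 3.

3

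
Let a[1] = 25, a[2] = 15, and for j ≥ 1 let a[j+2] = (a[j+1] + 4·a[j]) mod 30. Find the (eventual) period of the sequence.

8

We have a[1] = 25,  a[2] = 15,  a[3] = 25,  a[4] = 25,  a[5] = 5,  a[6] = 15,  a[7] = 5,  a[8] = 5,  a[9] = 25,  a[10] = 15.
The sequence repeats with period 8.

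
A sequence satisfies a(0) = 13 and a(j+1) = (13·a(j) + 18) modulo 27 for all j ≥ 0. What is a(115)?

Computing terms: a(0) = 13, a(1) = 25, a(2) = 19, a(3) = 22, a(4) = 7, a(5) = 1, a(6) = 4, a(7) = 16, a(8) = 10, a(9) = 13.
Since a(9) = a(0) = 13, the sequence is periodic with period 9.
(115 - 0) mod 9 = 7, so a(115) = a(7) = 16.

16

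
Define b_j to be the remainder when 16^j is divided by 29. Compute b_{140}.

1

b_1 = 16; b_2 = 24; b_3 = 7; b_4 = 25; b_5 = 23; b_6 = 20; b_7 = 1; b_8 = 16.
The sequence repeats with period 7.
So b_{140} = b_{1 + ((140-1) mod 7)} = b_7 = 1.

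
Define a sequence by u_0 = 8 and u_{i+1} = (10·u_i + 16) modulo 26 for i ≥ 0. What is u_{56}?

u_0 = 8; u_1 = 18; u_2 = 14; u_3 = 0; u_4 = 16; u_5 = 20; u_6 = 8.
The sequence repeats with period 6.
So u_{56} = u_{0 + ((56-0) mod 6)} = u_2 = 14.

14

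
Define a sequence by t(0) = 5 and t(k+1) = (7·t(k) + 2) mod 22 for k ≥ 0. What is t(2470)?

t(0) = 5, t(1) = 15, t(2) = 19, t(3) = 3, t(4) = 1, t(5) = 9, t(6) = 21, t(7) = 17, t(8) = 11, t(9) = 13, t(10) = 5.
The sequence repeats with period 10.
(2470 - 0) mod 10 = 0, so t(2470) = t(0) = 5.

5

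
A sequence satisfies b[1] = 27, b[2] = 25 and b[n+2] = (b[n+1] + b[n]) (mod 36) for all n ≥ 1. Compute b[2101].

27

Listing terms: b[1] = 27,  b[2] = 25,  b[3] = 16,  b[4] = 5,  b[5] = 21,  b[6] = 26,  b[7] = 11,  b[8] = 1,  b[9] = 12,  b[10] = 13,  b[11] = 25,  b[12] = 2,  b[13] = 27,  b[14] = 29,  b[15] = 20,  b[16] = 13,  b[17] = 33,  b[18] = 10,  b[19] = 7,  b[20] = 17,  b[21] = 24,  b[22] = 5,  b[23] = 29,  b[24] = 34,  b[25] = 27,  b[26] = 25.
The sequence repeats with period 24.
(2101 - 1) mod 24 = 12, so b[2101] = b[13] = 27.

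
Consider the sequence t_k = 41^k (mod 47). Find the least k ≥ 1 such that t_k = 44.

t_0 = 1; t_1 = 41; t_2 = 36; t_3 = 19; t_4 = 27; t_5 = 26; t_6 = 32; t_7 = 43; t_8 = 24; t_9 = 44; t_{10} = 18; t_{11} = 33; t_{12} = 37; t_{13} = 13; t_{14} = 16; t_{15} = 45; t_{16} = 12; t_{17} = 22; t_{18} = 9; t_{19} = 40; t_{20} = 42; t_{21} = 30; t_{22} = 8; t_{23} = 46; t_{24} = 6; t_{25} = 11; t_{26} = 28; t_{27} = 20; t_{28} = 21; t_{29} = 15; t_{30} = 4; t_{31} = 23; t_{32} = 3; t_{33} = 29; t_{34} = 14; t_{35} = 10; t_{36} = 34; t_{37} = 31; t_{38} = 2; t_{39} = 35; t_{40} = 25; t_{41} = 38; t_{42} = 7; t_{43} = 5; t_{44} = 17; t_{45} = 39; t_{46} = 1.
The sequence repeats with period 46.
The value 44 first appears (with k ≥ 1) at t_9.

9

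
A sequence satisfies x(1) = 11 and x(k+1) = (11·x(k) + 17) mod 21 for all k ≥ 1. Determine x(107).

x(1) = 11,  x(2) = 12,  x(3) = 2,  x(4) = 18,  x(5) = 5,  x(6) = 9,  x(7) = 11.
Since x(7) = x(1) = 11, the sequence is periodic with period 6.
(107 - 1) mod 6 = 4, so x(107) = x(5) = 5.

5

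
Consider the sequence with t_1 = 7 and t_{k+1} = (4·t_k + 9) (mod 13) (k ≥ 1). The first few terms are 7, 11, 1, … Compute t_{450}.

6

Computing terms: t_1 = 7; t_2 = 11; t_3 = 1; t_4 = 0; t_5 = 9; t_6 = 6; t_7 = 7.
The sequence repeats with period 6.
(450 - 1) mod 6 = 5, so t_{450} = t_6 = 6.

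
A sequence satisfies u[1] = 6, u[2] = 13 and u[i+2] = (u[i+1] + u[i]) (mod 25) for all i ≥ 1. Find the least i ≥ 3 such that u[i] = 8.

Computing terms: u[1] = 6, u[2] = 13, u[3] = 19, u[4] = 7, u[5] = 1, u[6] = 8, u[7] = 9, u[8] = 17, u[9] = 1, u[10] = 18, u[11] = 19, u[12] = 12, u[13] = 6, u[14] = 18, u[15] = 24, u[16] = 17, u[17] = 16, u[18] = 8, u[19] = 24, u[20] = 7, u[21] = 6, u[22] = 13.
Since (u[21], u[22]) = (u[1], u[2]) = (6, 13) (two consecutive terms determine the rest), the sequence is periodic with period 20.
The value 8 first appears (with i ≥ 3) at u[6].

6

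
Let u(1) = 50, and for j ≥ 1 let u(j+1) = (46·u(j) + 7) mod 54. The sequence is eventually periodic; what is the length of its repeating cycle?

Computing terms: u(1) = 50, u(2) = 39, u(3) = 19, u(4) = 17, u(5) = 33, u(6) = 13, u(7) = 11, u(8) = 27, u(9) = 7, u(10) = 5, u(11) = 21, u(12) = 1, u(13) = 53, u(14) = 15, u(15) = 49, u(16) = 47, u(17) = 9, u(18) = 43, u(19) = 41, u(20) = 3, u(21) = 37, u(22) = 35, u(23) = 51, u(24) = 31, u(25) = 29, u(26) = 45, u(27) = 25, u(28) = 23, u(29) = 39.
Since u(29) = u(2) = 39, the sequence is eventually periodic: after a pre-period of length 1 it cycles with period 27.

27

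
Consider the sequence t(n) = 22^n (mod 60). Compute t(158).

t(1) = 22,  t(2) = 4,  t(3) = 28,  t(4) = 16,  t(5) = 52,  t(6) = 4.
Since t(6) = t(2) = 4, the sequence is eventually periodic: after a pre-period of length 1 it cycles with period 4.
For n ≥ 2, t(n) depends only on (n - 2) mod 4. (158 - 2) mod 4 = 0, so t(158) = t(2) = 4.

4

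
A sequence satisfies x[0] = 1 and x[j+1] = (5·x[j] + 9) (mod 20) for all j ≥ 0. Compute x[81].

Listing terms: x[0] = 1, x[1] = 14, x[2] = 19, x[3] = 4, x[4] = 9, x[5] = 14.
Since x[5] = x[1] = 14, the sequence is eventually periodic: after a pre-period of length 1 it cycles with period 4.
For j ≥ 1, x[j] depends only on (j - 1) mod 4. (81 - 1) mod 4 = 0, so x[81] = x[1] = 14.

14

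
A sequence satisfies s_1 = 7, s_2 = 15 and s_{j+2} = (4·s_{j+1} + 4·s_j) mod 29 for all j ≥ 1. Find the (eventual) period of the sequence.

s_1 = 7; s_2 = 15; s_3 = 1; s_4 = 6; s_5 = 28; s_6 = 20; s_7 = 18; s_8 = 7; s_9 = 13; s_{10} = 22; s_{11} = 24; s_{12} = 10; s_{13} = 20; s_{14} = 4; s_{15} = 9; s_{16} = 23; s_{17} = 12; s_{18} = 24; s_{19} = 28; s_{20} = 5; s_{21} = 16; s_{22} = 26; s_{23} = 23; s_{24} = 22; s_{25} = 6; s_{26} = 25; s_{27} = 8; s_{28} = 16; s_{29} = 9; s_{30} = 13; s_{31} = 1; s_{32} = 27; s_{33} = 25; s_{34} = 5; s_{35} = 4; s_{36} = 7; s_{37} = 15.
Since (s_{36}, s_{37}) = (s_1, s_2) = (7, 15) (two consecutive terms determine the rest), the sequence is periodic with period 35.

35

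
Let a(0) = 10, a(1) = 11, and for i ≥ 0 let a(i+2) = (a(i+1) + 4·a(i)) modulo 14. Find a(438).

13

Computing terms: a(0) = 10,  a(1) = 11,  a(2) = 9,  a(3) = 11,  a(4) = 5,  a(5) = 7,  a(6) = 13,  a(7) = 13,  a(8) = 9,  a(9) = 5,  a(10) = 13,  a(11) = 5,  a(12) = 1,  a(13) = 7,  a(14) = 11,  a(15) = 11,  a(16) = 13,  a(17) = 1,  a(18) = 11,  a(19) = 1,  a(20) = 3,  a(21) = 7,  a(22) = 5,  a(23) = 5,  a(24) = 11,  a(25) = 3,  a(26) = 5,  a(27) = 3,  a(28) = 9,  a(29) = 7,  a(30) = 1,  a(31) = 1,  a(32) = 5,  a(33) = 9,  a(34) = 1,  a(35) = 9,  a(36) = 13,  a(37) = 7,  a(38) = 3,  a(39) = 3,  a(40) = 1,  a(41) = 13,  a(42) = 3,  a(43) = 13,  a(44) = 11,  a(45) = 7,  a(46) = 9,  a(47) = 9,  a(48) = 3,  a(49) = 11,  a(50) = 9.
Since (a(49), a(50)) = (a(1), a(2)) = (11, 9) (two consecutive terms determine the rest), the sequence is eventually periodic: after a pre-period of length 1 it cycles with period 48.
For i ≥ 1, a(i) depends only on (i - 1) mod 48. (438 - 1) mod 48 = 5, so a(438) = a(6) = 13.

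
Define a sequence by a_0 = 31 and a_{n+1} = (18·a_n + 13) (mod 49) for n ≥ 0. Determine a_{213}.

Computing terms: a_0 = 31; a_1 = 32; a_2 = 1; a_3 = 31.
The sequence repeats with period 3.
So a_{213} = a_{0 + ((213-0) mod 3)} = a_0 = 31.

31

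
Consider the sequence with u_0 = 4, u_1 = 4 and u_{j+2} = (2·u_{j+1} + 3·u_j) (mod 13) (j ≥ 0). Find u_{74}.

u_0 = 4; u_1 = 4; u_2 = 7; u_3 = 0; u_4 = 8; u_5 = 3; u_6 = 4; u_7 = 4.
Since (u_6, u_7) = (u_0, u_1) = (4, 4) (two consecutive terms determine the rest), the sequence is periodic with period 6.
(74 - 0) mod 6 = 2, so u_{74} = u_2 = 7.

7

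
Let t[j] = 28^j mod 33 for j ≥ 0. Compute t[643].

Listing terms: t[0] = 1,  t[1] = 28,  t[2] = 25,  t[3] = 7,  t[4] = 31,  t[5] = 10,  t[6] = 16,  t[7] = 19,  t[8] = 4,  t[9] = 13,  t[10] = 1.
The sequence repeats with period 10.
So t[643] = t[0 + ((643-0) mod 10)] = t[3] = 7.

7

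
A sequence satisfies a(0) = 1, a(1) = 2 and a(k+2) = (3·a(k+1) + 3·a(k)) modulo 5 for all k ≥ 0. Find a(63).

3

Listing terms: a(0) = 1, a(1) = 2, a(2) = 4, a(3) = 3, a(4) = 1, a(5) = 2.
Since (a(4), a(5)) = (a(0), a(1)) = (1, 2) (two consecutive terms determine the rest), the sequence is periodic with period 4.
So a(63) = a(0 + ((63-0) mod 4)) = a(3) = 3.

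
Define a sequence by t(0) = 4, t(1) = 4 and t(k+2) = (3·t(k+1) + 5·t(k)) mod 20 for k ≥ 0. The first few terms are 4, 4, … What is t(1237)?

4

t(0) = 4; t(1) = 4; t(2) = 12; t(3) = 16; t(4) = 8; t(5) = 4; t(6) = 12.
Since (t(5), t(6)) = (t(1), t(2)) = (4, 12) (two consecutive terms determine the rest), the sequence is eventually periodic: after a pre-period of length 1 it cycles with period 4.
For k ≥ 1, t(k) depends only on (k - 1) mod 4. (1237 - 1) mod 4 = 0, so t(1237) = t(1) = 4.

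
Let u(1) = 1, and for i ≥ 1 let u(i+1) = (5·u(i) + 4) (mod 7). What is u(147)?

Listing terms: u(1) = 1, u(2) = 2, u(3) = 0, u(4) = 4, u(5) = 3, u(6) = 5, u(7) = 1.
The sequence repeats with period 6.
So u(147) = u(1 + ((147-1) mod 6)) = u(3) = 0.

0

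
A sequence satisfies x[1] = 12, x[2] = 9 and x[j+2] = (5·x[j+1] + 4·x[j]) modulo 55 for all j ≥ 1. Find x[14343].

x[1] = 12; x[2] = 9; x[3] = 38; x[4] = 6; x[5] = 17; x[6] = 54; x[7] = 8; x[8] = 36; x[9] = 47; x[10] = 49; x[11] = 48; x[12] = 51; x[13] = 7; x[14] = 19; x[15] = 13; x[16] = 31; x[17] = 42; x[18] = 4; x[19] = 23; x[20] = 21; x[21] = 32; x[22] = 24; x[23] = 28; x[24] = 16; x[25] = 27; x[26] = 34; x[27] = 3; x[28] = 41; x[29] = 52; x[30] = 39; x[31] = 18; x[32] = 26; x[33] = 37; x[34] = 14; x[35] = 53; x[36] = 46; x[37] = 2; x[38] = 29; x[39] = 43; x[40] = 1; x[41] = 12; x[42] = 9.
The sequence repeats with period 40.
So x[14343] = x[1 + ((14343-1) mod 40)] = x[23] = 28.

28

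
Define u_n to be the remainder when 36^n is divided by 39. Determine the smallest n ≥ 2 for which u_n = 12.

We have u_1 = 36; u_2 = 9; u_3 = 12; u_4 = 3; u_5 = 30; u_6 = 27; u_7 = 36.
The sequence repeats with period 6.
The value 12 first appears (with n ≥ 2) at u_3.

3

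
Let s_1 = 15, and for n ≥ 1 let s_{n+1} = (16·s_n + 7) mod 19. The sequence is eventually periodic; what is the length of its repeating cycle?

We have s_1 = 15; s_2 = 0; s_3 = 7; s_4 = 5; s_5 = 11; s_6 = 12; s_7 = 9; s_8 = 18; s_9 = 10; s_{10} = 15.
The sequence repeats with period 9.

9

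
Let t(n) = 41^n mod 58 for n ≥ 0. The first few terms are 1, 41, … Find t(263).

17

Listing terms: t(0) = 1,  t(1) = 41,  t(2) = 57,  t(3) = 17,  t(4) = 1.
The sequence repeats with period 4.
So t(263) = t(0 + ((263-0) mod 4)) = t(3) = 17.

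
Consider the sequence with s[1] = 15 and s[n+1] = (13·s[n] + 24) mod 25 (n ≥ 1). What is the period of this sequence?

We have s[1] = 15; s[2] = 19; s[3] = 21; s[4] = 22; s[5] = 10; s[6] = 4; s[7] = 1; s[8] = 12; s[9] = 5; s[10] = 14; s[11] = 6; s[12] = 2; s[13] = 0; s[14] = 24; s[15] = 11; s[16] = 17; s[17] = 20; s[18] = 9; s[19] = 16; s[20] = 7; s[21] = 15.
The sequence repeats with period 20.

20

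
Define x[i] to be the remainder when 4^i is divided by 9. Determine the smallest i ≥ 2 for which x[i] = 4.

Computing terms: x[1] = 4, x[2] = 7, x[3] = 1, x[4] = 4.
The sequence repeats with period 3.
The value 4 next appears (with i ≥ 2) at x[4].

4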